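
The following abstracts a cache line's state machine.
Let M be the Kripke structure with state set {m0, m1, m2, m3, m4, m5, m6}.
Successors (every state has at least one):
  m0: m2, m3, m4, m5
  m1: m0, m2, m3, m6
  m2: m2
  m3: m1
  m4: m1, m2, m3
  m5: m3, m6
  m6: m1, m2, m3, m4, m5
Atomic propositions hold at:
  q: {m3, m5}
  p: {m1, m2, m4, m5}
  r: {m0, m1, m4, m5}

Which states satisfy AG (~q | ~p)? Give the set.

{m2}

Sat(~q) = {m0, m1, m2, m4, m6}
Sat(~p) = {m0, m3, m6}
Sat(~q | ~p) = {m0, m1, m2, m3, m4, m6}
AG (~q | ~p): greatest fixpoint, start Z0 = {m0, m1, m2, m3, m4, m6}, keep only states in Sat with every successor in Z. Z1 = {m1, m2, m3, m4}; Z2 = {m2, m3, m4}; Z3 = {m2}; fixed.
Sat(AG (~q | ~p)) = {m2}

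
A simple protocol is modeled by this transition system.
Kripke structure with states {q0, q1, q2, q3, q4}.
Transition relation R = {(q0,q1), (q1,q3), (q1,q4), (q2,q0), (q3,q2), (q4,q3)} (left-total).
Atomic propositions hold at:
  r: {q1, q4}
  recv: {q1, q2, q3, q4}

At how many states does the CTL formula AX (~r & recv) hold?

2

Sat(~r) = {q0, q2, q3}
Sat(~r & recv) = {q2, q3}
Sat(AX (~r & recv)) = {s : every successor in {q2, q3}} = {q3, q4}
|Sat(AX (~r & recv))| = |{q3, q4}| = 2.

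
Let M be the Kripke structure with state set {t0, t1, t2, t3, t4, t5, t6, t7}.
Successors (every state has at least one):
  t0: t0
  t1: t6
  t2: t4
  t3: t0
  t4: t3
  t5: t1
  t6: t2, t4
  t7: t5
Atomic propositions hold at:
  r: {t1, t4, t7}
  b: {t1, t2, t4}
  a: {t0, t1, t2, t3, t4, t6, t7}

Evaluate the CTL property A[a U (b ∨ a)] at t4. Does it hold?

Yes

Sat(b ∨ a) = {t0, t1, t2, t3, t4, t6, t7}
A[a U (b ∨ a)]: least fixpoint, start Z0 = Sat((b ∨ a)) = {t0, t1, t2, t3, t4, t6, t7}, add states in Sat(a) with every successor in Z. Already a fixed point.
Sat(A[a U (b ∨ a)]) = {t0, t1, t2, t3, t4, t6, t7}
t4 ∈ Sat(A[a U (b ∨ a)]) = {t0, t1, t2, t3, t4, t6, t7}, so the formula holds at t4.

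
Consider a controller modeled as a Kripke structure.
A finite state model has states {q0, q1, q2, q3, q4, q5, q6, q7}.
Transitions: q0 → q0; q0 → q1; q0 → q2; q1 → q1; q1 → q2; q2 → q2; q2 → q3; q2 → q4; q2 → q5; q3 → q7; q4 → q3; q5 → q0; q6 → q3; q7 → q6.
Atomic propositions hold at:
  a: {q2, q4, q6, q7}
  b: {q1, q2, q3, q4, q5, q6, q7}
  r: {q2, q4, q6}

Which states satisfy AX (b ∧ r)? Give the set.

Sat(b ∧ r) = {q2, q4, q6}
Sat(AX (b ∧ r)) = {s : every successor in {q2, q4, q6}} = {q7}

{q7}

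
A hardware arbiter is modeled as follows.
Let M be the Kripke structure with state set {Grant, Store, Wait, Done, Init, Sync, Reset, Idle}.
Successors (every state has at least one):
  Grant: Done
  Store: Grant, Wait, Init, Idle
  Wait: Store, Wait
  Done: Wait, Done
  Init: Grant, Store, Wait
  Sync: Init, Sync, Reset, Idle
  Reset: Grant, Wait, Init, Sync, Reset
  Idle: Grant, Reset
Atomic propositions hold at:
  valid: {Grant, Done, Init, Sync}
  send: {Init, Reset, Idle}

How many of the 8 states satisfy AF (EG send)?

2

EG send: greatest fixpoint, start Z0 = {Init, Reset, Idle}, keep only states in Sat with some successor in Z. Z1 = {Reset, Idle}; fixed.
Sat(EG send) = {Reset, Idle}
AF (EG send): least fixpoint, start Z0 = {Reset, Idle}, add states with every successor in Z. Already a fixed point.
Sat(AF (EG send)) = {Reset, Idle}
|Sat(AF (EG send))| = |{Reset, Idle}| = 2.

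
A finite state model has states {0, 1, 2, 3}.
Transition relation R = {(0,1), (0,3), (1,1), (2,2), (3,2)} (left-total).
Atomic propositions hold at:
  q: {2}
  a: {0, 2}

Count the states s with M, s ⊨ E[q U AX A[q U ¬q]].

Sat(¬q) = {0, 1, 3}
A[q U ¬q]: least fixpoint, start Z0 = Sat(¬q) = {0, 1, 3}, add states in Sat(q) with every successor in Z. Already a fixed point.
Sat(A[q U ¬q]) = {0, 1, 3}
Sat(AX A[q U ¬q]) = {s : every successor in {0, 1, 3}} = {0, 1}
E[q U AX A[q U ¬q]]: least fixpoint, start Z0 = Sat(AX A[q U ¬q]) = {0, 1}, add states in Sat(q) with some successor in Z. Already a fixed point.
Sat(E[q U AX A[q U ¬q]]) = {0, 1}
|Sat(E[q U AX A[q U ¬q]])| = |{0, 1}| = 2.

2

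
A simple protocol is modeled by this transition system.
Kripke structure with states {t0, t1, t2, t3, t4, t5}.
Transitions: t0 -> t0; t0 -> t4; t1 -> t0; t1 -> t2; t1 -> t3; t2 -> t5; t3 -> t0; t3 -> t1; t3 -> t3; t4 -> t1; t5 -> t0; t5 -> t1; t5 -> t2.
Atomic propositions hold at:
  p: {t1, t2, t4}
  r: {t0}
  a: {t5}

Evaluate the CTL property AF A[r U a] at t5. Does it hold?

Yes

A[r U a]: least fixpoint, start Z0 = Sat(a) = {t5}, add states in Sat(r) with every successor in Z. Already a fixed point.
Sat(A[r U a]) = {t5}
AF A[r U a]: least fixpoint, start Z0 = {t5}, add states with every successor in Z. Z1 = {t2, t5}; fixed.
Sat(AF A[r U a]) = {t2, t5}
t5 ∈ Sat(AF A[r U a]) = {t2, t5}, so the formula holds at t5.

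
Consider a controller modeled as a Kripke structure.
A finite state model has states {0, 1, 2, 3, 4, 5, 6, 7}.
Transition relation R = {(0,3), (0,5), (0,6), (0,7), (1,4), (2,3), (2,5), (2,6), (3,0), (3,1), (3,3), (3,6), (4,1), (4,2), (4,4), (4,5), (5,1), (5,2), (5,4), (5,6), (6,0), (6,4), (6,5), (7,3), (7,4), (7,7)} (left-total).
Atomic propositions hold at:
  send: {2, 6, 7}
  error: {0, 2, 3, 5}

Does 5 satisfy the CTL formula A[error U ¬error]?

Sat(¬error) = {1, 4, 6, 7}
A[error U ¬error]: least fixpoint, start Z0 = Sat(¬error) = {1, 4, 6, 7}, add states in Sat(error) with every successor in Z. Already a fixed point.
Sat(A[error U ¬error]) = {1, 4, 6, 7}
5 ∉ Sat(A[error U ¬error]) = {1, 4, 6, 7}, so the formula does not hold at 5.

No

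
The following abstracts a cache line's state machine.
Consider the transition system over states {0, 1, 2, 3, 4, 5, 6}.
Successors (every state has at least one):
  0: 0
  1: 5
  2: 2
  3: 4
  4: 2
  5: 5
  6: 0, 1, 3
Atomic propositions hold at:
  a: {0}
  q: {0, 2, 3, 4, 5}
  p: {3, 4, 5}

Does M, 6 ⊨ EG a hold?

EG a: greatest fixpoint, start Z0 = {0}, keep only states in Sat with some successor in Z. Already a fixed point.
Sat(EG a) = {0}
6 ∉ Sat(EG a) = {0}, so the formula does not hold at 6.

No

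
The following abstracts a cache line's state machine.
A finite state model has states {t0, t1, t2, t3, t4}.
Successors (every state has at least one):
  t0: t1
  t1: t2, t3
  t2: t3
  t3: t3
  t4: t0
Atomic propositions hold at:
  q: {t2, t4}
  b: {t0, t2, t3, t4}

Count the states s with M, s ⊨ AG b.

AG b: greatest fixpoint, start Z0 = {t0, t2, t3, t4}, keep only states in Sat with every successor in Z. Z1 = {t2, t3, t4}; Z2 = {t2, t3}; fixed.
Sat(AG b) = {t2, t3}
|Sat(AG b)| = |{t2, t3}| = 2.

2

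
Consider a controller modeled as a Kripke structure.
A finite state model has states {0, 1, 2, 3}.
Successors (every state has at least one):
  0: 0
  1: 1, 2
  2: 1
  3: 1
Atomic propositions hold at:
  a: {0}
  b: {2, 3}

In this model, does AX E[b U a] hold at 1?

No

E[b U a]: least fixpoint, start Z0 = Sat(a) = {0}, add states in Sat(b) with some successor in Z. Already a fixed point.
Sat(E[b U a]) = {0}
Sat(AX E[b U a]) = {s : every successor in {0}} = {0}
1 ∉ Sat(AX E[b U a]) = {0}, so the formula does not hold at 1.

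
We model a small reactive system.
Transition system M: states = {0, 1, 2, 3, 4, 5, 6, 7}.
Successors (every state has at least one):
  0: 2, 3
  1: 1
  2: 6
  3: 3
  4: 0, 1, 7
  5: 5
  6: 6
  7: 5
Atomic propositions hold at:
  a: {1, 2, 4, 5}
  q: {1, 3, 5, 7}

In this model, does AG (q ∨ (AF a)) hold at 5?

AF a: least fixpoint, start Z0 = {1, 2, 4, 5}, add states with every successor in Z. Z1 = {1, 2, 4, 5, 7}; fixed.
Sat(AF a) = {1, 2, 4, 5, 7}
Sat(q ∨ (AF a)) = {1, 2, 3, 4, 5, 7}
AG (q ∨ (AF a)): greatest fixpoint, start Z0 = {1, 2, 3, 4, 5, 7}, keep only states in Sat with every successor in Z. Z1 = {1, 3, 5, 7}; fixed.
Sat(AG (q ∨ (AF a))) = {1, 3, 5, 7}
5 ∈ Sat(AG (q ∨ (AF a))) = {1, 3, 5, 7}, so the formula holds at 5.

Yes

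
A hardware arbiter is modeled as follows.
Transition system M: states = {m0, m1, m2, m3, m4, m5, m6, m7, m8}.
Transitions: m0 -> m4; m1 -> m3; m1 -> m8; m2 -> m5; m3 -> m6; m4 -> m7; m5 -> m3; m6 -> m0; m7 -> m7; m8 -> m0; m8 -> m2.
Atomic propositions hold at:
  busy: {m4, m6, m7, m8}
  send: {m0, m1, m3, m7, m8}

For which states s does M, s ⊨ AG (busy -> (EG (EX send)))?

{m0, m4, m7}

Sat(EX send) = {s : some successor in {m0, m1, m3, m7, m8}} = {m1, m4, m5, m6, m7, m8}
EG (EX send): greatest fixpoint, start Z0 = {m1, m4, m5, m6, m7, m8}, keep only states in Sat with some successor in Z. Z1 = {m1, m4, m7}; Z2 = {m4, m7}; fixed.
Sat(EG (EX send)) = {m4, m7}
Sat(busy -> (EG (EX send))) = {m0, m1, m2, m3, m4, m5, m7}
AG (busy -> (EG (EX send))): greatest fixpoint, start Z0 = {m0, m1, m2, m3, m4, m5, m7}, keep only states in Sat with every successor in Z. Z1 = {m0, m2, m4, m5, m7}; Z2 = {m0, m2, m4, m7}; Z3 = {m0, m4, m7}; fixed.
Sat(AG (busy -> (EG (EX send)))) = {m0, m4, m7}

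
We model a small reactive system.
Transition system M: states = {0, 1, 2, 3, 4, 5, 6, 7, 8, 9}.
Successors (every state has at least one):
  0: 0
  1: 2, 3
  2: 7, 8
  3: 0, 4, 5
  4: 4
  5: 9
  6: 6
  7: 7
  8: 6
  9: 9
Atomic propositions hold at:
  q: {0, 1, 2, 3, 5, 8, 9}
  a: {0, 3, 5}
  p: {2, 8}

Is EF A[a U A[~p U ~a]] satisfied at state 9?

Yes

Sat(~p) = {0, 1, 3, 4, 5, 6, 7, 9}
Sat(~a) = {1, 2, 4, 6, 7, 8, 9}
A[~p U ~a]: least fixpoint, start Z0 = Sat(~a) = {1, 2, 4, 6, 7, 8, 9}, add states in Sat(~p) with every successor in Z. Z1 = {1, 2, 4, 5, 6, 7, 8, 9}; fixed.
Sat(A[~p U ~a]) = {1, 2, 4, 5, 6, 7, 8, 9}
A[a U A[~p U ~a]]: least fixpoint, start Z0 = Sat(A[~p U ~a]) = {1, 2, 4, 5, 6, 7, 8, 9}, add states in Sat(a) with every successor in Z. Already a fixed point.
Sat(A[a U A[~p U ~a]]) = {1, 2, 4, 5, 6, 7, 8, 9}
EF A[a U A[~p U ~a]]: least fixpoint, start Z0 = {1, 2, 4, 5, 6, 7, 8, 9}, add states with some successor in Z. Z1 = {1, 2, 3, 4, 5, 6, 7, 8, 9}; fixed.
Sat(EF A[a U A[~p U ~a]]) = {1, 2, 3, 4, 5, 6, 7, 8, 9}
9 ∈ Sat(EF A[a U A[~p U ~a]]) = {1, 2, 3, 4, 5, 6, 7, 8, 9}, so the formula holds at 9.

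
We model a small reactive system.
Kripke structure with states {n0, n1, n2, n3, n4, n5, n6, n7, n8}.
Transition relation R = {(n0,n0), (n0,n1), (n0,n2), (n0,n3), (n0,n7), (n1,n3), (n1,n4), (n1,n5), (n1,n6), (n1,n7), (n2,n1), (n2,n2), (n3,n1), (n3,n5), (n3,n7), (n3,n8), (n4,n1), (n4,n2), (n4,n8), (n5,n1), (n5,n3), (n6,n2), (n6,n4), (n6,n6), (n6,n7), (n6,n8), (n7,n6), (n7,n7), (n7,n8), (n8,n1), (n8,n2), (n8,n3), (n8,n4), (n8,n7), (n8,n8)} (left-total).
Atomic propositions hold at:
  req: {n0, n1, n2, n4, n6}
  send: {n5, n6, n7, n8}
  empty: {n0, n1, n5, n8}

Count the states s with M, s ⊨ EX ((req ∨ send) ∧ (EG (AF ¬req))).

7

Sat(req ∨ send) = {n0, n1, n2, n4, n5, n6, n7, n8}
Sat(¬req) = {n3, n5, n7, n8}
AF ¬req: least fixpoint, start Z0 = {n3, n5, n7, n8}, add states with every successor in Z. Already a fixed point.
Sat(AF ¬req) = {n3, n5, n7, n8}
EG (AF ¬req): greatest fixpoint, start Z0 = {n3, n5, n7, n8}, keep only states in Sat with some successor in Z. Already a fixed point.
Sat(EG (AF ¬req)) = {n3, n5, n7, n8}
Sat((req ∨ send) ∧ (EG (AF ¬req))) = {n5, n7, n8}
Sat(EX ((req ∨ send) ∧ (EG (AF ¬req)))) = {s : some successor in {n5, n7, n8}} = {n0, n1, n3, n4, n6, n7, n8}
|Sat(EX ((req ∨ send) ∧ (EG (AF ¬req))))| = |{n0, n1, n3, n4, n6, n7, n8}| = 7.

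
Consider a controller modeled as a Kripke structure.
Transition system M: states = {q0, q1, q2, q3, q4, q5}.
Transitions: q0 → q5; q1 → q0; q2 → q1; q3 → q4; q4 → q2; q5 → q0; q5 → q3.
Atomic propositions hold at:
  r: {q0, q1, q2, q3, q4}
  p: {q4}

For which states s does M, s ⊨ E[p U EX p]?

{q3}

Sat(EX p) = {s : some successor in {q4}} = {q3}
E[p U EX p]: least fixpoint, start Z0 = Sat(EX p) = {q3}, add states in Sat(p) with some successor in Z. Already a fixed point.
Sat(E[p U EX p]) = {q3}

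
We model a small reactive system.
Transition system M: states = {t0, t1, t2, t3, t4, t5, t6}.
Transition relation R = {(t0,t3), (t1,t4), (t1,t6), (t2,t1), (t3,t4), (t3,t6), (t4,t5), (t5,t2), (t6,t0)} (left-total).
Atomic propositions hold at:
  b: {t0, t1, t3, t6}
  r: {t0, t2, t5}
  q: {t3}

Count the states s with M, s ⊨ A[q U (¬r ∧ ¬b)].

Sat(¬r) = {t1, t3, t4, t6}
Sat(¬b) = {t2, t4, t5}
Sat(¬r ∧ ¬b) = {t4}
A[q U (¬r ∧ ¬b)]: least fixpoint, start Z0 = Sat((¬r ∧ ¬b)) = {t4}, add states in Sat(q) with every successor in Z. Already a fixed point.
Sat(A[q U (¬r ∧ ¬b)]) = {t4}
|Sat(A[q U (¬r ∧ ¬b)])| = |{t4}| = 1.

1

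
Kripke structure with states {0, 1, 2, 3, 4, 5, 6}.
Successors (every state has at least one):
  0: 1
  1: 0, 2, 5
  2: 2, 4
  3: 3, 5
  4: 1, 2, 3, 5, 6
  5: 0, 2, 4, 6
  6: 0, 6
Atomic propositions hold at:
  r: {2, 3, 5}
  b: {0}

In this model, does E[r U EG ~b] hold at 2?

Sat(~b) = {1, 2, 3, 4, 5, 6}
EG ~b: greatest fixpoint, start Z0 = {1, 2, 3, 4, 5, 6}, keep only states in Sat with some successor in Z. Already a fixed point.
Sat(EG ~b) = {1, 2, 3, 4, 5, 6}
E[r U EG ~b]: least fixpoint, start Z0 = Sat(EG ~b) = {1, 2, 3, 4, 5, 6}, add states in Sat(r) with some successor in Z. Already a fixed point.
Sat(E[r U EG ~b]) = {1, 2, 3, 4, 5, 6}
2 ∈ Sat(E[r U EG ~b]) = {1, 2, 3, 4, 5, 6}, so the formula holds at 2.

Yes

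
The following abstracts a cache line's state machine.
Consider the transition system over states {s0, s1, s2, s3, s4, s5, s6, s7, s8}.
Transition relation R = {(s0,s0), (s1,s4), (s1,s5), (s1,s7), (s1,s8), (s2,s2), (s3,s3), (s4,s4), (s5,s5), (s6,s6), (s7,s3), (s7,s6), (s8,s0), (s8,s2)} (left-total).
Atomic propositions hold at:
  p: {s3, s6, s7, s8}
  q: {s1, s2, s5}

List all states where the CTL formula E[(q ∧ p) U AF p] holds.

Sat(q ∧ p) = ∅
AF p: least fixpoint, start Z0 = {s3, s6, s7, s8}, add states with every successor in Z. Already a fixed point.
Sat(AF p) = {s3, s6, s7, s8}
E[(q ∧ p) U AF p]: least fixpoint, start Z0 = Sat(AF p) = {s3, s6, s7, s8}, add states in Sat(q ∧ p) with some successor in Z. Already a fixed point.
Sat(E[(q ∧ p) U AF p]) = {s3, s6, s7, s8}

{s3, s6, s7, s8}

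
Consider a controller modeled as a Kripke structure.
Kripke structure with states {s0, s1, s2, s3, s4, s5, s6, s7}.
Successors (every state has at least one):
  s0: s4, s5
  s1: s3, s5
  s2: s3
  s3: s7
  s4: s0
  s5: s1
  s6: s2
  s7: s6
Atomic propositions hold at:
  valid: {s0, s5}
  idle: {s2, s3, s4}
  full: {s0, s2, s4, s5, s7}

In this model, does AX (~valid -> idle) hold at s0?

Sat(~valid) = {s1, s2, s3, s4, s6, s7}
Sat(~valid -> idle) = {s0, s2, s3, s4, s5}
Sat(AX (~valid -> idle)) = {s : every successor in {s0, s2, s3, s4, s5}} = {s0, s1, s2, s4, s6}
s0 ∈ Sat(AX (~valid -> idle)) = {s0, s1, s2, s4, s6}, so the formula holds at s0.

Yes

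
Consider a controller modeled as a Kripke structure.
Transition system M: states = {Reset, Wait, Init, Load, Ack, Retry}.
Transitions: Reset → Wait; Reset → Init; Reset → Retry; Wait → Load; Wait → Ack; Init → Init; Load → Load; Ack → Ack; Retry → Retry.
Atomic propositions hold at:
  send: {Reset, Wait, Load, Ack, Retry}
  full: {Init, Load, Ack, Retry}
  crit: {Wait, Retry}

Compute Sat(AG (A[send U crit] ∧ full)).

A[send U crit]: least fixpoint, start Z0 = Sat(crit) = {Wait, Retry}, add states in Sat(send) with every successor in Z. Already a fixed point.
Sat(A[send U crit]) = {Wait, Retry}
Sat(A[send U crit] ∧ full) = {Retry}
AG (A[send U crit] ∧ full): greatest fixpoint, start Z0 = {Retry}, keep only states in Sat with every successor in Z. Already a fixed point.
Sat(AG (A[send U crit] ∧ full)) = {Retry}

{Retry}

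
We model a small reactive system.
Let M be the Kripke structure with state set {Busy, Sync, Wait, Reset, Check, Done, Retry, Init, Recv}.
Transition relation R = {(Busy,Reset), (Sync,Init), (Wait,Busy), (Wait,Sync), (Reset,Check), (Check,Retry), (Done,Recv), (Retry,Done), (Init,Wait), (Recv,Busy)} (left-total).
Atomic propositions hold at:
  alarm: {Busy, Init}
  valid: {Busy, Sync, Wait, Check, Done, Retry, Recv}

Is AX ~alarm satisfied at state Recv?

No

Sat(~alarm) = {Sync, Wait, Reset, Check, Done, Retry, Recv}
Sat(AX ~alarm) = {s : every successor in {Sync, Wait, Reset, Check, Done, Retry, Recv}} = {Busy, Reset, Check, Done, Retry, Init}
Recv ∉ Sat(AX ~alarm) = {Busy, Reset, Check, Done, Retry, Init}, so the formula does not hold at Recv.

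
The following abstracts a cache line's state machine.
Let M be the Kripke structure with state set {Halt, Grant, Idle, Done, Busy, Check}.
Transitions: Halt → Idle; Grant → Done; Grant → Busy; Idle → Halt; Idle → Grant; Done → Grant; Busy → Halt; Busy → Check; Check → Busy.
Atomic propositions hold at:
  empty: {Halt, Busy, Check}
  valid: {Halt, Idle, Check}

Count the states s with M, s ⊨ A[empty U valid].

A[empty U valid]: least fixpoint, start Z0 = Sat(valid) = {Halt, Idle, Check}, add states in Sat(empty) with every successor in Z. Z1 = {Halt, Idle, Busy, Check}; fixed.
Sat(A[empty U valid]) = {Halt, Idle, Busy, Check}
|Sat(A[empty U valid])| = |{Halt, Idle, Busy, Check}| = 4.

4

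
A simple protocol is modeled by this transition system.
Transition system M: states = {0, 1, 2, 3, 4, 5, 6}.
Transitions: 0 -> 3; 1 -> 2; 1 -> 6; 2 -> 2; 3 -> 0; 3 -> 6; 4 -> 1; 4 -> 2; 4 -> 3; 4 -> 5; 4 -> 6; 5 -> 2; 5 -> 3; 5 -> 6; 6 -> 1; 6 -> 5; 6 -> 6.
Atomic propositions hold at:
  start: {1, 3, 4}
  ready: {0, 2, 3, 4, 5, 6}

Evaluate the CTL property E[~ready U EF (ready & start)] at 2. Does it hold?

No

Sat(~ready) = {1}
Sat(ready & start) = {3, 4}
EF (ready & start): least fixpoint, start Z0 = {3, 4}, add states with some successor in Z. Z1 = {0, 3, 4, 5}; Z2 = {0, 3, 4, 5, 6}; Z3 = {0, 1, 3, 4, 5, 6}; fixed.
Sat(EF (ready & start)) = {0, 1, 3, 4, 5, 6}
E[~ready U EF (ready & start)]: least fixpoint, start Z0 = Sat(EF (ready & start)) = {0, 1, 3, 4, 5, 6}, add states in Sat(~ready) with some successor in Z. Already a fixed point.
Sat(E[~ready U EF (ready & start)]) = {0, 1, 3, 4, 5, 6}
2 ∉ Sat(E[~ready U EF (ready & start)]) = {0, 1, 3, 4, 5, 6}, so the formula does not hold at 2.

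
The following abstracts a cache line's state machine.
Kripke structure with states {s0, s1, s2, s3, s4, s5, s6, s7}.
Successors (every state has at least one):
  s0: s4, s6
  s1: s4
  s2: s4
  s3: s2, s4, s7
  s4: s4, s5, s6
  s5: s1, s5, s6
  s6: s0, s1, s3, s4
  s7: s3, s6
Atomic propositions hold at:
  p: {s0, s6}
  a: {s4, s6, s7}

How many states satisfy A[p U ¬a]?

Sat(¬a) = {s0, s1, s2, s3, s5}
A[p U ¬a]: least fixpoint, start Z0 = Sat(¬a) = {s0, s1, s2, s3, s5}, add states in Sat(p) with every successor in Z. Already a fixed point.
Sat(A[p U ¬a]) = {s0, s1, s2, s3, s5}
|Sat(A[p U ¬a])| = |{s0, s1, s2, s3, s5}| = 5.

5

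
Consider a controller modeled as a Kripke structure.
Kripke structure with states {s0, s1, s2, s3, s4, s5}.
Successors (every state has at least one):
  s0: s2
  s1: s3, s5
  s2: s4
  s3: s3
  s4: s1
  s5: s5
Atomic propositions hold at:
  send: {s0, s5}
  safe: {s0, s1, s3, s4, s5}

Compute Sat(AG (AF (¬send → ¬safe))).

Sat(¬send) = {s1, s2, s3, s4}
Sat(¬safe) = {s2}
Sat(¬send → ¬safe) = {s0, s2, s5}
AF (¬send → ¬safe): least fixpoint, start Z0 = {s0, s2, s5}, add states with every successor in Z. Already a fixed point.
Sat(AF (¬send → ¬safe)) = {s0, s2, s5}
AG (AF (¬send → ¬safe)): greatest fixpoint, start Z0 = {s0, s2, s5}, keep only states in Sat with every successor in Z. Z1 = {s0, s5}; Z2 = {s5}; fixed.
Sat(AG (AF (¬send → ¬safe))) = {s5}

{s5}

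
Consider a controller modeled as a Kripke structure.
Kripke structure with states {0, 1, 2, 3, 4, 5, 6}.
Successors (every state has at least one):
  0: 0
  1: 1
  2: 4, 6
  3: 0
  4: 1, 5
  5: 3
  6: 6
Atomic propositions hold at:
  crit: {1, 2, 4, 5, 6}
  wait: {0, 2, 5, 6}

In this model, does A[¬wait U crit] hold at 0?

Sat(¬wait) = {1, 3, 4}
A[¬wait U crit]: least fixpoint, start Z0 = Sat(crit) = {1, 2, 4, 5, 6}, add states in Sat(¬wait) with every successor in Z. Already a fixed point.
Sat(A[¬wait U crit]) = {1, 2, 4, 5, 6}
0 ∉ Sat(A[¬wait U crit]) = {1, 2, 4, 5, 6}, so the formula does not hold at 0.

No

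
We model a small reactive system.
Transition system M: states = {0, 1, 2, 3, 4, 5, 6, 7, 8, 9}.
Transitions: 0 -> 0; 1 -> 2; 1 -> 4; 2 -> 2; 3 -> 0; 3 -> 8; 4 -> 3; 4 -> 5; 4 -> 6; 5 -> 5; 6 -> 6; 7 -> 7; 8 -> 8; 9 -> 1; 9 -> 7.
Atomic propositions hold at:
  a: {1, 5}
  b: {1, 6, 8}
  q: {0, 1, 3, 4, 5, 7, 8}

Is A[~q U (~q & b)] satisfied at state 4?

No

Sat(~q) = {2, 6, 9}
Sat(~q & b) = {6}
A[~q U (~q & b)]: least fixpoint, start Z0 = Sat((~q & b)) = {6}, add states in Sat(~q) with every successor in Z. Already a fixed point.
Sat(A[~q U (~q & b)]) = {6}
4 ∉ Sat(A[~q U (~q & b)]) = {6}, so the formula does not hold at 4.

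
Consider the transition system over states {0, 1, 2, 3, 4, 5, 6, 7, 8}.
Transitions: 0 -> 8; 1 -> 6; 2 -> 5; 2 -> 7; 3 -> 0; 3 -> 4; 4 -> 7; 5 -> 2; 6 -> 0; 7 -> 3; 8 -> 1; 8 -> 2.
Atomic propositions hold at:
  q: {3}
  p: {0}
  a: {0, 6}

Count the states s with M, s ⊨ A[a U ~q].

Sat(~q) = {0, 1, 2, 4, 5, 6, 7, 8}
A[a U ~q]: least fixpoint, start Z0 = Sat(~q) = {0, 1, 2, 4, 5, 6, 7, 8}, add states in Sat(a) with every successor in Z. Already a fixed point.
Sat(A[a U ~q]) = {0, 1, 2, 4, 5, 6, 7, 8}
|Sat(A[a U ~q])| = |{0, 1, 2, 4, 5, 6, 7, 8}| = 8.

8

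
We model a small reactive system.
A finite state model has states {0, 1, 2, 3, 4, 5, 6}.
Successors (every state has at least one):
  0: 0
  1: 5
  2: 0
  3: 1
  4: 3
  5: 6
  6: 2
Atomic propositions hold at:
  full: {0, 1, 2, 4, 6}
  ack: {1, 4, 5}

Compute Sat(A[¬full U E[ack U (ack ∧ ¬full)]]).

Sat(¬full) = {3, 5}
Sat(ack ∧ ¬full) = {5}
E[ack U (ack ∧ ¬full)]: least fixpoint, start Z0 = Sat((ack ∧ ¬full)) = {5}, add states in Sat(ack) with some successor in Z. Z1 = {1, 5}; fixed.
Sat(E[ack U (ack ∧ ¬full)]) = {1, 5}
A[¬full U E[ack U (ack ∧ ¬full)]]: least fixpoint, start Z0 = Sat(E[ack U (ack ∧ ¬full)]) = {1, 5}, add states in Sat(¬full) with every successor in Z. Z1 = {1, 3, 5}; fixed.
Sat(A[¬full U E[ack U (ack ∧ ¬full)]]) = {1, 3, 5}

{1, 3, 5}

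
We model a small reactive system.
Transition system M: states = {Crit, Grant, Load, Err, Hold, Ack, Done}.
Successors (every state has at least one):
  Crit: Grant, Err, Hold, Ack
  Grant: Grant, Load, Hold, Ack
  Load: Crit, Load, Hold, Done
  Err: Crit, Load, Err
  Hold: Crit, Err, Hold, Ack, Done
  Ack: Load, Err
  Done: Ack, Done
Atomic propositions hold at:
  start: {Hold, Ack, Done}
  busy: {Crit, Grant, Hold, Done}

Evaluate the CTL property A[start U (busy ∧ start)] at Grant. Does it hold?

No

Sat(busy ∧ start) = {Hold, Done}
A[start U (busy ∧ start)]: least fixpoint, start Z0 = Sat((busy ∧ start)) = {Hold, Done}, add states in Sat(start) with every successor in Z. Already a fixed point.
Sat(A[start U (busy ∧ start)]) = {Hold, Done}
Grant ∉ Sat(A[start U (busy ∧ start)]) = {Hold, Done}, so the formula does not hold at Grant.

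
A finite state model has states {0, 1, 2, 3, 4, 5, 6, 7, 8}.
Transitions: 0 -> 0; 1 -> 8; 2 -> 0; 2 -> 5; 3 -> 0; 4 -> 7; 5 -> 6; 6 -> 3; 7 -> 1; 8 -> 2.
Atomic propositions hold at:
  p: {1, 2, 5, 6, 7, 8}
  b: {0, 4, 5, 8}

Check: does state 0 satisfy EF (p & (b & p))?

Sat(b & p) = {5, 8}
Sat(p & (b & p)) = {5, 8}
EF (p & (b & p)): least fixpoint, start Z0 = {5, 8}, add states with some successor in Z. Z1 = {1, 2, 5, 8}; Z2 = {1, 2, 5, 7, 8}; Z3 = {1, 2, 4, 5, 7, 8}; fixed.
Sat(EF (p & (b & p))) = {1, 2, 4, 5, 7, 8}
0 ∉ Sat(EF (p & (b & p))) = {1, 2, 4, 5, 7, 8}, so the formula does not hold at 0.

No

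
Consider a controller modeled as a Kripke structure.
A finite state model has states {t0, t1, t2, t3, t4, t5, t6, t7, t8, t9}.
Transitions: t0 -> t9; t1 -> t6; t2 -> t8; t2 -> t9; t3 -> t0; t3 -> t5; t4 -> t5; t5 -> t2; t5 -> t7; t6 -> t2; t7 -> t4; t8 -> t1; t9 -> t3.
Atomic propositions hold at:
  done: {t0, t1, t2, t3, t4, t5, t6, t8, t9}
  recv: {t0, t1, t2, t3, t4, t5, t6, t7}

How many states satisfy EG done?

9

EG done: greatest fixpoint, start Z0 = {t0, t1, t2, t3, t4, t5, t6, t8, t9}, keep only states in Sat with some successor in Z. Already a fixed point.
Sat(EG done) = {t0, t1, t2, t3, t4, t5, t6, t8, t9}
|Sat(EG done)| = |{t0, t1, t2, t3, t4, t5, t6, t8, t9}| = 9.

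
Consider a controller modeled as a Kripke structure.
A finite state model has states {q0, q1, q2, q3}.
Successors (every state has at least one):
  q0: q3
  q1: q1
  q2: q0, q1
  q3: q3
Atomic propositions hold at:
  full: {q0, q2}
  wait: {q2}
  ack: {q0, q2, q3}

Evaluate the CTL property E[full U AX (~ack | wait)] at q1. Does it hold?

Sat(~ack) = {q1}
Sat(~ack | wait) = {q1, q2}
Sat(AX (~ack | wait)) = {s : every successor in {q1, q2}} = {q1}
E[full U AX (~ack | wait)]: least fixpoint, start Z0 = Sat(AX (~ack | wait)) = {q1}, add states in Sat(full) with some successor in Z. Z1 = {q1, q2}; fixed.
Sat(E[full U AX (~ack | wait)]) = {q1, q2}
q1 ∈ Sat(E[full U AX (~ack | wait)]) = {q1, q2}, so the formula holds at q1.

Yes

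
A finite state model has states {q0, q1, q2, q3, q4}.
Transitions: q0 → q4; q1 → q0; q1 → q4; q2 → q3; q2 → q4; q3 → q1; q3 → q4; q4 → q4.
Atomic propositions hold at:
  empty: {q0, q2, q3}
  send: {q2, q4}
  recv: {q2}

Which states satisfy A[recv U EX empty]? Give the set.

{q1, q2}

Sat(EX empty) = {s : some successor in {q0, q2, q3}} = {q1, q2}
A[recv U EX empty]: least fixpoint, start Z0 = Sat(EX empty) = {q1, q2}, add states in Sat(recv) with every successor in Z. Already a fixed point.
Sat(A[recv U EX empty]) = {q1, q2}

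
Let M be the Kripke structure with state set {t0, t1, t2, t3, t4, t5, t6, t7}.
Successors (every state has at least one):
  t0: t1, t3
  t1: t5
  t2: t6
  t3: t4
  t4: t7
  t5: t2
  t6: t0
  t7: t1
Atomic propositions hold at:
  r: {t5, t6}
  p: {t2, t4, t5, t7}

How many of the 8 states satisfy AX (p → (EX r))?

Sat(EX r) = {s : some successor in {t5, t6}} = {t1, t2}
Sat(p → (EX r)) = {t0, t1, t2, t3, t6}
Sat(AX (p → (EX r))) = {s : every successor in {t0, t1, t2, t3, t6}} = {t0, t2, t5, t6, t7}
|Sat(AX (p → (EX r)))| = |{t0, t2, t5, t6, t7}| = 5.

5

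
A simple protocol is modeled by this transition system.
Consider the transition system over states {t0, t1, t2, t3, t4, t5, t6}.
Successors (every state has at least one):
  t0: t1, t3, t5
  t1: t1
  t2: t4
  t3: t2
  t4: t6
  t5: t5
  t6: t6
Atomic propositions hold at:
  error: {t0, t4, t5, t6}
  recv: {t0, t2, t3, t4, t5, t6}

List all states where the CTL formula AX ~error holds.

Sat(~error) = {t1, t2, t3}
Sat(AX ~error) = {s : every successor in {t1, t2, t3}} = {t1, t3}

{t1, t3}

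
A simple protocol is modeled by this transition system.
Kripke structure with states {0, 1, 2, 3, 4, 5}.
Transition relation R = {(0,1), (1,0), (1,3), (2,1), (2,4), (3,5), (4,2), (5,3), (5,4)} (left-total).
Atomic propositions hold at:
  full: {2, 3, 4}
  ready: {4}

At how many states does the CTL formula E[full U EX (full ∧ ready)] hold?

Sat(full ∧ ready) = {4}
Sat(EX (full ∧ ready)) = {s : some successor in {4}} = {2, 5}
E[full U EX (full ∧ ready)]: least fixpoint, start Z0 = Sat(EX (full ∧ ready)) = {2, 5}, add states in Sat(full) with some successor in Z. Z1 = {2, 3, 4, 5}; fixed.
Sat(E[full U EX (full ∧ ready)]) = {2, 3, 4, 5}
|Sat(E[full U EX (full ∧ ready)])| = |{2, 3, 4, 5}| = 4.

4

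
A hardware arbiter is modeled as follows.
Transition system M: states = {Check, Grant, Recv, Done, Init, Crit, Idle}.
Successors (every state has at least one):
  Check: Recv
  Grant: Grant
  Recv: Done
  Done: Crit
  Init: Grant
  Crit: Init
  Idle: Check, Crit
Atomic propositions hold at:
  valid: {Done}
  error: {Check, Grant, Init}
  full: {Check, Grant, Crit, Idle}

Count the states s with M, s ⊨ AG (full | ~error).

Sat(~error) = {Recv, Done, Crit, Idle}
Sat(full | ~error) = {Check, Grant, Recv, Done, Crit, Idle}
AG (full | ~error): greatest fixpoint, start Z0 = {Check, Grant, Recv, Done, Crit, Idle}, keep only states in Sat with every successor in Z. Z1 = {Check, Grant, Recv, Done, Idle}; Z2 = {Check, Grant, Recv}; Z3 = {Check, Grant}; Z4 = {Grant}; fixed.
Sat(AG (full | ~error)) = {Grant}
|Sat(AG (full | ~error))| = |{Grant}| = 1.

1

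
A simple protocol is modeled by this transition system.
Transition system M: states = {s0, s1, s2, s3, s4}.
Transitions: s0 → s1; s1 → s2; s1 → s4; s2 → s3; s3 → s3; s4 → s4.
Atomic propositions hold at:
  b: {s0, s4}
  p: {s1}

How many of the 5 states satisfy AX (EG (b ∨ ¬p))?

Sat(¬p) = {s0, s2, s3, s4}
Sat(b ∨ ¬p) = {s0, s2, s3, s4}
EG (b ∨ ¬p): greatest fixpoint, start Z0 = {s0, s2, s3, s4}, keep only states in Sat with some successor in Z. Z1 = {s2, s3, s4}; fixed.
Sat(EG (b ∨ ¬p)) = {s2, s3, s4}
Sat(AX (EG (b ∨ ¬p))) = {s : every successor in {s2, s3, s4}} = {s1, s2, s3, s4}
|Sat(AX (EG (b ∨ ¬p)))| = |{s1, s2, s3, s4}| = 4.

4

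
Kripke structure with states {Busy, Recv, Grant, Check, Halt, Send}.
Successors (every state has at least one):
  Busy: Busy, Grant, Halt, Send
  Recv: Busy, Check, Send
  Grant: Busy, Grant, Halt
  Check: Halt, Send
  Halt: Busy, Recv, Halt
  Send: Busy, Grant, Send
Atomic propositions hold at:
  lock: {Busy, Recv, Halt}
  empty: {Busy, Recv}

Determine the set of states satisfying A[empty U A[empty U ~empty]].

Sat(~empty) = {Grant, Check, Halt, Send}
A[empty U ~empty]: least fixpoint, start Z0 = Sat(~empty) = {Grant, Check, Halt, Send}, add states in Sat(empty) with every successor in Z. Already a fixed point.
Sat(A[empty U ~empty]) = {Grant, Check, Halt, Send}
A[empty U A[empty U ~empty]]: least fixpoint, start Z0 = Sat(A[empty U ~empty]) = {Grant, Check, Halt, Send}, add states in Sat(empty) with every successor in Z. Already a fixed point.
Sat(A[empty U A[empty U ~empty]]) = {Grant, Check, Halt, Send}

{Grant, Check, Halt, Send}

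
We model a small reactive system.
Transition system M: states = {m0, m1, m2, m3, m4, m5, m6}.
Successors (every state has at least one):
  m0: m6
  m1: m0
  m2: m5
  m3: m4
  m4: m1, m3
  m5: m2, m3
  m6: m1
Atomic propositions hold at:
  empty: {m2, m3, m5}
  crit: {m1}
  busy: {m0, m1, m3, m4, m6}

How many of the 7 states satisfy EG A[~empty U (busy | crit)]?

Sat(~empty) = {m0, m1, m4, m6}
Sat(busy | crit) = {m0, m1, m3, m4, m6}
A[~empty U (busy | crit)]: least fixpoint, start Z0 = Sat((busy | crit)) = {m0, m1, m3, m4, m6}, add states in Sat(~empty) with every successor in Z. Already a fixed point.
Sat(A[~empty U (busy | crit)]) = {m0, m1, m3, m4, m6}
EG A[~empty U (busy | crit)]: greatest fixpoint, start Z0 = {m0, m1, m3, m4, m6}, keep only states in Sat with some successor in Z. Already a fixed point.
Sat(EG A[~empty U (busy | crit)]) = {m0, m1, m3, m4, m6}
|Sat(EG A[~empty U (busy | crit)])| = |{m0, m1, m3, m4, m6}| = 5.

5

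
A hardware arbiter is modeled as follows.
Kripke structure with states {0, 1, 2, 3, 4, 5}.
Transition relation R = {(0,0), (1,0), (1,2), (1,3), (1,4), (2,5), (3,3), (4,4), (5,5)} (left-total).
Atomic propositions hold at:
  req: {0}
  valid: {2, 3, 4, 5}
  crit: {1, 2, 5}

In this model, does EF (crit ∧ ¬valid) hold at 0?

No

Sat(¬valid) = {0, 1}
Sat(crit ∧ ¬valid) = {1}
EF (crit ∧ ¬valid): least fixpoint, start Z0 = {1}, add states with some successor in Z. Already a fixed point.
Sat(EF (crit ∧ ¬valid)) = {1}
0 ∉ Sat(EF (crit ∧ ¬valid)) = {1}, so the formula does not hold at 0.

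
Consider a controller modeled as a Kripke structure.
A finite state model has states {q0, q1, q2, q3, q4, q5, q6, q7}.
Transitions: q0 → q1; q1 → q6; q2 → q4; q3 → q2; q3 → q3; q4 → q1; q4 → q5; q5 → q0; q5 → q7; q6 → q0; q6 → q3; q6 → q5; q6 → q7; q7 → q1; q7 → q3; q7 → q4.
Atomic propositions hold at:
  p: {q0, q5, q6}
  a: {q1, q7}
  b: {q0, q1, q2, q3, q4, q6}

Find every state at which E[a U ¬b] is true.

Sat(¬b) = {q5, q7}
E[a U ¬b]: least fixpoint, start Z0 = Sat(¬b) = {q5, q7}, add states in Sat(a) with some successor in Z. Already a fixed point.
Sat(E[a U ¬b]) = {q5, q7}

{q5, q7}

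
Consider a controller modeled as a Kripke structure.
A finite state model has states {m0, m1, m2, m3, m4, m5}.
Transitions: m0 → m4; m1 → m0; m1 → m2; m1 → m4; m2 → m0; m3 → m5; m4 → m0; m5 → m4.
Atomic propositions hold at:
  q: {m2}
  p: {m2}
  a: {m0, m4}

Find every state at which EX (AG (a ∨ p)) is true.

{m0, m1, m2, m4, m5}

Sat(a ∨ p) = {m0, m2, m4}
AG (a ∨ p): greatest fixpoint, start Z0 = {m0, m2, m4}, keep only states in Sat with every successor in Z. Already a fixed point.
Sat(AG (a ∨ p)) = {m0, m2, m4}
Sat(EX (AG (a ∨ p))) = {s : some successor in {m0, m2, m4}} = {m0, m1, m2, m4, m5}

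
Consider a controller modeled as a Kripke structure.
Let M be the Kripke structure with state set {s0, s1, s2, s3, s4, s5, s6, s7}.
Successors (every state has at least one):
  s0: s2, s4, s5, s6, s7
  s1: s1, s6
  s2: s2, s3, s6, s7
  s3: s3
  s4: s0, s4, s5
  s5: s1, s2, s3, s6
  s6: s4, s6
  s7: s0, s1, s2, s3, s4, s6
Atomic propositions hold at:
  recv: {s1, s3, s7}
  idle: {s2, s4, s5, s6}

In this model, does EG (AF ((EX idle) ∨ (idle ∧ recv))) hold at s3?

Sat(EX idle) = {s : some successor in {s2, s4, s5, s6}} = {s0, s1, s2, s4, s5, s6, s7}
Sat(idle ∧ recv) = ∅
Sat((EX idle) ∨ (idle ∧ recv)) = {s0, s1, s2, s4, s5, s6, s7}
AF ((EX idle) ∨ (idle ∧ recv)): least fixpoint, start Z0 = {s0, s1, s2, s4, s5, s6, s7}, add states with every successor in Z. Already a fixed point.
Sat(AF ((EX idle) ∨ (idle ∧ recv))) = {s0, s1, s2, s4, s5, s6, s7}
EG (AF ((EX idle) ∨ (idle ∧ recv))): greatest fixpoint, start Z0 = {s0, s1, s2, s4, s5, s6, s7}, keep only states in Sat with some successor in Z. Already a fixed point.
Sat(EG (AF ((EX idle) ∨ (idle ∧ recv)))) = {s0, s1, s2, s4, s5, s6, s7}
s3 ∉ Sat(EG (AF ((EX idle) ∨ (idle ∧ recv)))) = {s0, s1, s2, s4, s5, s6, s7}, so the formula does not hold at s3.

No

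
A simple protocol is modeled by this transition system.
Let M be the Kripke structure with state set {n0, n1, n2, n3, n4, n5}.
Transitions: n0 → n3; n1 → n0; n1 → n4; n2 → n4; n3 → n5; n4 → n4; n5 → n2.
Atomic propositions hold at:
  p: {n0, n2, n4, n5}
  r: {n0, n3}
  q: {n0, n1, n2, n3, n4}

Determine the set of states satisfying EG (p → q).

Sat(p → q) = {n0, n1, n2, n3, n4}
EG (p → q): greatest fixpoint, start Z0 = {n0, n1, n2, n3, n4}, keep only states in Sat with some successor in Z. Z1 = {n0, n1, n2, n4}; Z2 = {n1, n2, n4}; fixed.
Sat(EG (p → q)) = {n1, n2, n4}

{n1, n2, n4}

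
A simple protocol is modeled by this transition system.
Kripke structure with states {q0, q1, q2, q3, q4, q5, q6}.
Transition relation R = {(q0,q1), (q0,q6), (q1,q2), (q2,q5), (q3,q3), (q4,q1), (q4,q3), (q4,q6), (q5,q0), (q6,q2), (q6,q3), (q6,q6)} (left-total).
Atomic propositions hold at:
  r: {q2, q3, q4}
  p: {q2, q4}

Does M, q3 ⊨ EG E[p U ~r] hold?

No

Sat(~r) = {q0, q1, q5, q6}
E[p U ~r]: least fixpoint, start Z0 = Sat(~r) = {q0, q1, q5, q6}, add states in Sat(p) with some successor in Z. Z1 = {q0, q1, q2, q4, q5, q6}; fixed.
Sat(E[p U ~r]) = {q0, q1, q2, q4, q5, q6}
EG E[p U ~r]: greatest fixpoint, start Z0 = {q0, q1, q2, q4, q5, q6}, keep only states in Sat with some successor in Z. Already a fixed point.
Sat(EG E[p U ~r]) = {q0, q1, q2, q4, q5, q6}
q3 ∉ Sat(EG E[p U ~r]) = {q0, q1, q2, q4, q5, q6}, so the formula does not hold at q3.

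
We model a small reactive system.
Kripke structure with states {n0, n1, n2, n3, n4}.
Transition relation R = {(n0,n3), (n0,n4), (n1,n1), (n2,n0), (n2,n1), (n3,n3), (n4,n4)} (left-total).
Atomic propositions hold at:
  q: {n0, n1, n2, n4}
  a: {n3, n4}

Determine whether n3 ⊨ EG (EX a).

Yes

Sat(EX a) = {s : some successor in {n3, n4}} = {n0, n3, n4}
EG (EX a): greatest fixpoint, start Z0 = {n0, n3, n4}, keep only states in Sat with some successor in Z. Already a fixed point.
Sat(EG (EX a)) = {n0, n3, n4}
n3 ∈ Sat(EG (EX a)) = {n0, n3, n4}, so the formula holds at n3.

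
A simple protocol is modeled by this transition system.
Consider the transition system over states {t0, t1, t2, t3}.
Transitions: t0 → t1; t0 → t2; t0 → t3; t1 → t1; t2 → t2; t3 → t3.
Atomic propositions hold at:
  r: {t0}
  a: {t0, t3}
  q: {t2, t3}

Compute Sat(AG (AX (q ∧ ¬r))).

{t2, t3}

Sat(¬r) = {t1, t2, t3}
Sat(q ∧ ¬r) = {t2, t3}
Sat(AX (q ∧ ¬r)) = {s : every successor in {t2, t3}} = {t2, t3}
AG (AX (q ∧ ¬r)): greatest fixpoint, start Z0 = {t2, t3}, keep only states in Sat with every successor in Z. Already a fixed point.
Sat(AG (AX (q ∧ ¬r))) = {t2, t3}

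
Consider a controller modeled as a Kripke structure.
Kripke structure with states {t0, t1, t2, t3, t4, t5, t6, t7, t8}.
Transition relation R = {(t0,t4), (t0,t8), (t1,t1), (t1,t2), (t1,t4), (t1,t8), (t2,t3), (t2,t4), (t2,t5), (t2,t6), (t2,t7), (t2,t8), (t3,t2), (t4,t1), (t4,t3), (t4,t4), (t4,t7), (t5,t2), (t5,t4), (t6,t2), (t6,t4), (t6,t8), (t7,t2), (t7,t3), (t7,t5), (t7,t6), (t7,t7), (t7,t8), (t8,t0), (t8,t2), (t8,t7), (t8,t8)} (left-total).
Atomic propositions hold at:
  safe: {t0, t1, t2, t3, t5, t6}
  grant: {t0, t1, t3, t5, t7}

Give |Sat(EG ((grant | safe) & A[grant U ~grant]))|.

4

Sat(grant | safe) = {t0, t1, t2, t3, t5, t6, t7}
Sat(~grant) = {t2, t4, t6, t8}
A[grant U ~grant]: least fixpoint, start Z0 = Sat(~grant) = {t2, t4, t6, t8}, add states in Sat(grant) with every successor in Z. Z1 = {t0, t2, t3, t4, t5, t6, t8}; fixed.
Sat(A[grant U ~grant]) = {t0, t2, t3, t4, t5, t6, t8}
Sat((grant | safe) & A[grant U ~grant]) = {t0, t2, t3, t5, t6}
EG ((grant | safe) & A[grant U ~grant]): greatest fixpoint, start Z0 = {t0, t2, t3, t5, t6}, keep only states in Sat with some successor in Z. Z1 = {t2, t3, t5, t6}; fixed.
Sat(EG ((grant | safe) & A[grant U ~grant])) = {t2, t3, t5, t6}
|Sat(EG ((grant | safe) & A[grant U ~grant]))| = |{t2, t3, t5, t6}| = 4.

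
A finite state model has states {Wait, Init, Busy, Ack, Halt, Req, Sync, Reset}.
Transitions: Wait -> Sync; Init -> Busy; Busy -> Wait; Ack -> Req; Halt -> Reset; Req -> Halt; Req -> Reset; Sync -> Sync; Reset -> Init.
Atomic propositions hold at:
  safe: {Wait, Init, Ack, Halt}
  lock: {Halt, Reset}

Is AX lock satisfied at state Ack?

No

Sat(AX lock) = {s : every successor in {Halt, Reset}} = {Halt, Req}
Ack ∉ Sat(AX lock) = {Halt, Req}, so the formula does not hold at Ack.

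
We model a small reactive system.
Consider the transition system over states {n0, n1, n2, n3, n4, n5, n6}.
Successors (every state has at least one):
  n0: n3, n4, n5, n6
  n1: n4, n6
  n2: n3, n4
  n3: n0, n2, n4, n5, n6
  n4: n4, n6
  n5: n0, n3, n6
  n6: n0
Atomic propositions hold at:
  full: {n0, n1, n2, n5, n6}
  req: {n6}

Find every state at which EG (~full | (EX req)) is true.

{n0, n1, n3, n4, n5}

Sat(~full) = {n3, n4}
Sat(EX req) = {s : some successor in {n6}} = {n0, n1, n3, n4, n5}
Sat(~full | (EX req)) = {n0, n1, n3, n4, n5}
EG (~full | (EX req)): greatest fixpoint, start Z0 = {n0, n1, n3, n4, n5}, keep only states in Sat with some successor in Z. Already a fixed point.
Sat(EG (~full | (EX req))) = {n0, n1, n3, n4, n5}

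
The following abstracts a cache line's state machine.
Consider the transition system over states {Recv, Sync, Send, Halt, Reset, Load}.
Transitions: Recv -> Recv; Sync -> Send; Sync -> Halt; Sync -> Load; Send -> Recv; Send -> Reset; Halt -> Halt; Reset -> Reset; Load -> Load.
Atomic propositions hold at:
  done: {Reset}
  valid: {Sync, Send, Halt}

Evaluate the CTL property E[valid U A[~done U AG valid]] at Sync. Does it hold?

Sat(~done) = {Recv, Sync, Send, Halt, Load}
AG valid: greatest fixpoint, start Z0 = {Sync, Send, Halt}, keep only states in Sat with every successor in Z. Z1 = {Halt}; fixed.
Sat(AG valid) = {Halt}
A[~done U AG valid]: least fixpoint, start Z0 = Sat(AG valid) = {Halt}, add states in Sat(~done) with every successor in Z. Already a fixed point.
Sat(A[~done U AG valid]) = {Halt}
E[valid U A[~done U AG valid]]: least fixpoint, start Z0 = Sat(A[~done U AG valid]) = {Halt}, add states in Sat(valid) with some successor in Z. Z1 = {Sync, Halt}; fixed.
Sat(E[valid U A[~done U AG valid]]) = {Sync, Halt}
Sync ∈ Sat(E[valid U A[~done U AG valid]]) = {Sync, Halt}, so the formula holds at Sync.

Yes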